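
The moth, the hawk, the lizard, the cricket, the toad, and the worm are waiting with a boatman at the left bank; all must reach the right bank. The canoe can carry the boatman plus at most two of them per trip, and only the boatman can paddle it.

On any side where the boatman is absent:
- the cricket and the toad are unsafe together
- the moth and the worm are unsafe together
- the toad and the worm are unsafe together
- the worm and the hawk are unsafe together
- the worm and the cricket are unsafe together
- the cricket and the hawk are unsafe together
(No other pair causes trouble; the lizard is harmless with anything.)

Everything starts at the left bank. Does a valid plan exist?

Yes

1. Boatman goes to the right bank with the cricket and the worm.  [the left bank: the hawk, the lizard, the moth, the toad | the right bank: the cricket, the worm]
2. Boatman goes back to the left bank with the cricket.  [the left bank: the cricket, the hawk, the lizard, the moth, the toad | the right bank: the worm]
3. Boatman goes to the right bank with the cricket and the moth.  [the left bank: the hawk, the lizard, the toad | the right bank: the cricket, the moth, the worm]
4. Boatman goes back to the left bank with the worm.  [the left bank: the hawk, the lizard, the toad, the worm | the right bank: the cricket, the moth]
5. Boatman goes to the right bank with the hawk and the toad.  [the left bank: the lizard, the worm | the right bank: the cricket, the hawk, the moth, the toad]
6. Boatman goes back to the left bank with the cricket.  [the left bank: the cricket, the lizard, the worm | the right bank: the hawk, the moth, the toad]
7. Boatman goes to the right bank with the cricket and the lizard.  [the left bank: the worm | the right bank: the cricket, the hawk, the lizard, the moth, the toad]
8. Boatman goes back to the left bank with the cricket.  [the left bank: the cricket, the worm | the right bank: the hawk, the lizard, the moth, the toad]
9. Boatman goes to the right bank with the cricket and the worm.  [the left bank: — | the right bank: the cricket, the hawk, the lizard, the moth, the toad, the worm]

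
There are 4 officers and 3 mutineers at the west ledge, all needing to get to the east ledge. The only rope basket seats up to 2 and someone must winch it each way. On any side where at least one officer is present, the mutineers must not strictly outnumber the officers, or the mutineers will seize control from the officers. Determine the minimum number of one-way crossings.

11

Counting alone: each trip to the east ledge takes at most 2 across and each return brings at least 1 back, so after t trips out (and t−1 returns) at most 2t − (t−1) of the 7 are across; that first reaches 7 at t = 6, so at least 11 crossings are needed.
The plan below uses exactly 11 crossings, so it is optimal:
1. 2 mutineers → the east ledge.  (the west ledge: 4O 1M; the east ledge: 0O 2M)
2. 1 mutineer ← the west ledge.  (the west ledge: 4O 2M; the east ledge: 0O 1M)
3. 2 mutineers → the east ledge.  (the west ledge: 4O 0M; the east ledge: 0O 3M)
4. 1 mutineer ← the west ledge.  (the west ledge: 4O 1M; the east ledge: 0O 2M)
5. 2 officers → the east ledge.  (the west ledge: 2O 1M; the east ledge: 2O 2M)
6. 1 mutineer ← the west ledge.  (the west ledge: 2O 2M; the east ledge: 2O 1M)
7. 1 officer and 1 mutineer → the east ledge.  (the west ledge: 1O 1M; the east ledge: 3O 2M)
8. 1 officer ← the west ledge.  (the west ledge: 2O 1M; the east ledge: 2O 2M)
9. 1 officer and 1 mutineer → the east ledge.  (the west ledge: 1O 0M; the east ledge: 3O 3M)
10. 1 mutineer ← the west ledge.  (the west ledge: 1O 1M; the east ledge: 3O 2M)
11. 1 officer and 1 mutineer → the east ledge.  (the west ledge: 0O 0M; the east ledge: 4O 3M)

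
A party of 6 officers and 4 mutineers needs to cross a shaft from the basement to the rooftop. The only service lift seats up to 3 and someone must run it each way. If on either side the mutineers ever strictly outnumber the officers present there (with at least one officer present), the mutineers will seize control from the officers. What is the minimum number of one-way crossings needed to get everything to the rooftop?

Counting alone: each trip to the rooftop takes at most 3 across and each return brings at least 1 back, so after t trips out (and t−1 returns) at most 3t − (t−1) of the 10 are across; that first reaches 10 at t = 5, so at least 9 crossings are needed.
The plan below uses exactly 9 crossings, so it is optimal:
1. 2 mutineers → the rooftop.  (the basement: 6O 2M; the rooftop: 0O 2M)
2. 1 mutineer ← the basement.  (the basement: 6O 3M; the rooftop: 0O 1M)
3. 3 mutineers → the rooftop.  (the basement: 6O 0M; the rooftop: 0O 4M)
4. 1 mutineer ← the basement.  (the basement: 6O 1M; the rooftop: 0O 3M)
5. 3 officers → the rooftop.  (the basement: 3O 1M; the rooftop: 3O 3M)
6. 1 mutineer ← the basement.  (the basement: 3O 2M; the rooftop: 3O 2M)
7. 1 officer and 2 mutineers → the rooftop.  (the basement: 2O 0M; the rooftop: 4O 4M)
8. 1 mutineer ← the basement.  (the basement: 2O 1M; the rooftop: 4O 3M)
9. 2 officers and 1 mutineer → the rooftop.  (the basement: 0O 0M; the rooftop: 6O 4M)

9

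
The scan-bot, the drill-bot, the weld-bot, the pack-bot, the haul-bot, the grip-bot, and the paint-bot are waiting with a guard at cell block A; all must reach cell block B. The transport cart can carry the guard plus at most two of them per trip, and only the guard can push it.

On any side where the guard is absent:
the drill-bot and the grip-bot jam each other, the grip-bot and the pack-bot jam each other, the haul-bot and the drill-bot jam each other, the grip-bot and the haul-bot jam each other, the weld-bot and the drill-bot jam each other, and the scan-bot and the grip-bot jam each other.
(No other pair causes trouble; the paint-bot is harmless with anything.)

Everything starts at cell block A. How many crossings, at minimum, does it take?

Counting alone: the guard can take at most 2 across per trip to cell block B, so moving all 7 needs at least 4 loaded trips out, with a return between consecutive ones — at least 7 crossings.
The safety rule pushes this higher. Following every safe sequence of crossings, the most of the 7 that can be at cell block B as the transport cart arrives there on crossings 7, 9 is 5, 6 respectively — never all 7.
So no plan with fewer than 11 crossings exists, and this one achieves 11:
1. Guard goes to cell block B with the drill-bot and the grip-bot.
2. Guard goes back to cell block A with the drill-bot.
3. Guard goes to cell block B with the drill-bot and the scan-bot.
4. Guard goes back to cell block A with the grip-bot.
5. Guard goes to cell block B with the haul-bot and the pack-bot.
6. Guard goes back to cell block A with the drill-bot.
7. Guard goes to cell block B with the drill-bot and the weld-bot.
8. Guard goes back to cell block A with the drill-bot.
9. Guard goes to cell block B with the drill-bot and the paint-bot.
10. Guard goes back to cell block A with the drill-bot.
11. Guard goes to cell block B with the drill-bot and the grip-bot.

11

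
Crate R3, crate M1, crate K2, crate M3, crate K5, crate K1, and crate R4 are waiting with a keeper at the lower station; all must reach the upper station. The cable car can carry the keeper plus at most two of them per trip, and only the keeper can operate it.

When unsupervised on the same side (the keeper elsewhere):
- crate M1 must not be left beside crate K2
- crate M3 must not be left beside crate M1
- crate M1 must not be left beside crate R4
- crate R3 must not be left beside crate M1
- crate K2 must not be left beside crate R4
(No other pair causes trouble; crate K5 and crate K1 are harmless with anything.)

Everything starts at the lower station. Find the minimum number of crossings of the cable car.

Counting alone: the keeper can take at most 2 across per trip to the upper station, so moving all 7 needs at least 4 loaded trips out, with a return between consecutive ones — at least 7 crossings.
The safety rule pushes this higher. Following every safe sequence of crossings, the most of the 7 that can be at the upper station as the cable car arrives there on crossings 7, 9 is 5, 6 respectively — never all 7.
So no plan with fewer than 11 crossings exists, and this one achieves 11:
1. Keeper goes to the upper station with crate K2 and crate M1.  [the lower station: crate K1, crate K5, crate M3, crate R3, crate R4 | the upper station: crate K2, crate M1]
2. Keeper goes back to the lower station with crate M1.  [the lower station: crate K1, crate K5, crate M1, crate M3, crate R3, crate R4 | the upper station: crate K2]
3. Keeper goes to the upper station with crate M1 and crate R3.  [the lower station: crate K1, crate K5, crate M3, crate R4 | the upper station: crate K2, crate M1, crate R3]
4. Keeper goes back to the lower station with crate M1.  [the lower station: crate K1, crate K5, crate M1, crate M3, crate R4 | the upper station: crate K2, crate R3]
5. Keeper goes to the upper station with crate M1 and crate M3.  [the lower station: crate K1, crate K5, crate R4 | the upper station: crate K2, crate M1, crate M3, crate R3]
6. Keeper goes back to the lower station with crate M1.  [the lower station: crate K1, crate K5, crate M1, crate R4 | the upper station: crate K2, crate M3, crate R3]
7. Keeper goes to the upper station with crate K5 and crate M1.  [the lower station: crate K1, crate R4 | the upper station: crate K2, crate K5, crate M1, crate M3, crate R3]
8. Keeper goes back to the lower station with crate M1.  [the lower station: crate K1, crate M1, crate R4 | the upper station: crate K2, crate K5, crate M3, crate R3]
9. Keeper goes to the upper station with crate K1 and crate M1.  [the lower station: crate R4 | the upper station: crate K1, crate K2, crate K5, crate M1, crate M3, crate R3]
10. Keeper goes back to the lower station with crate M1.  [the lower station: crate M1, crate R4 | the upper station: crate K1, crate K2, crate K5, crate M3, crate R3]
11. Keeper goes to the upper station with crate M1 and crate R4.  [the lower station: — | the upper station: crate K1, crate K2, crate K5, crate M1, crate M3, crate R3, crate R4]

11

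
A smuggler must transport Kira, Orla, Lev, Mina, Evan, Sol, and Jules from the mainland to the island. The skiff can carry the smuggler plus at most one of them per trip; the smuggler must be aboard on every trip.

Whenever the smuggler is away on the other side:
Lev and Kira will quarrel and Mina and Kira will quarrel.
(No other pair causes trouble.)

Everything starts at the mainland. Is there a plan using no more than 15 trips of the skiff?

Yes — this plan uses 15 crossings (≤ 15):
1. Smuggler goes to the island with Kira.
2. Smuggler goes back to the mainland alone.
3. Smuggler goes to the island with Orla.
4. Smuggler goes back to the mainland alone.
5. Smuggler goes to the island with Lev.
6. Smuggler goes back to the mainland with Kira.
7. Smuggler goes to the island with Mina.
8. Smuggler goes back to the mainland alone.
9. Smuggler goes to the island with Evan.
10. Smuggler goes back to the mainland alone.
11. Smuggler goes to the island with Sol.
12. Smuggler goes back to the mainland alone.
13. Smuggler goes to the island with Jules.
14. Smuggler goes back to the mainland alone.
15. Smuggler goes to the island with Kira.

Yes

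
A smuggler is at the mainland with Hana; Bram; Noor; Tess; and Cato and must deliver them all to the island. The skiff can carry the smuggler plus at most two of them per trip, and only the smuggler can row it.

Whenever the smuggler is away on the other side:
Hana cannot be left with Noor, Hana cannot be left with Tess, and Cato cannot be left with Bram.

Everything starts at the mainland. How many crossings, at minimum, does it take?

Counting alone: the smuggler can take at most 2 across per trip to the island, so moving all 5 needs at least 3 loaded trips out, with a return between consecutive ones — at least 5 crossings.
The plan below uses exactly 5 crossings, so it is optimal:
1. Smuggler goes to the island with Bram and Hana.
2. Smuggler goes back to the mainland alone.
3. Smuggler goes to the island with Noor and Tess.
4. Smuggler goes back to the mainland with Hana.
5. Smuggler goes to the island with Cato and Hana.

5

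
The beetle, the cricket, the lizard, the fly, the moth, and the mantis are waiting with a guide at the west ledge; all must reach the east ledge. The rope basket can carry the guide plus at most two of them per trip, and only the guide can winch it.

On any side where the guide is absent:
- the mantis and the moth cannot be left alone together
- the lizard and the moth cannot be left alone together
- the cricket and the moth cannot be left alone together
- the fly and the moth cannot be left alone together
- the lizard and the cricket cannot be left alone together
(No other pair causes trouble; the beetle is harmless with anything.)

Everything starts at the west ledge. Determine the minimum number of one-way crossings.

9

Counting alone: the guide can take at most 2 across per trip to the east ledge, so moving all 6 needs at least 3 loaded trips out, with a return between consecutive ones — at least 5 crossings.
The safety rule pushes this higher. Following every safe sequence of crossings, the most of the 6 that can be at the east ledge as the rope basket arrives there on crossings 5, 7 is 4, 5 respectively — never all 6.
So no plan with fewer than 9 crossings exists, and this one achieves 9:
1. Guide goes to the east ledge with the cricket and the moth.  [the west ledge: the beetle, the fly, the lizard, the mantis | the east ledge: the cricket, the moth]
2. Guide goes back to the west ledge with the cricket.  [the west ledge: the beetle, the cricket, the fly, the lizard, the mantis | the east ledge: the moth]
3. Guide goes to the east ledge with the beetle and the cricket.  [the west ledge: the fly, the lizard, the mantis | the east ledge: the beetle, the cricket, the moth]
4. Guide goes back to the west ledge with the cricket.  [the west ledge: the cricket, the fly, the lizard, the mantis | the east ledge: the beetle, the moth]
5. Guide goes to the east ledge with the cricket and the fly.  [the west ledge: the lizard, the mantis | the east ledge: the beetle, the cricket, the fly, the moth]
6. Guide goes back to the west ledge with the moth.  [the west ledge: the lizard, the mantis, the moth | the east ledge: the beetle, the cricket, the fly]
7. Guide goes to the east ledge with the lizard and the mantis.  [the west ledge: the moth | the east ledge: the beetle, the cricket, the fly, the lizard, the mantis]
8. Guide goes back to the west ledge with the cricket.  [the west ledge: the cricket, the moth | the east ledge: the beetle, the fly, the lizard, the mantis]
9. Guide goes to the east ledge with the cricket and the moth.  [the west ledge: — | the east ledge: the beetle, the cricket, the fly, the lizard, the mantis, the moth]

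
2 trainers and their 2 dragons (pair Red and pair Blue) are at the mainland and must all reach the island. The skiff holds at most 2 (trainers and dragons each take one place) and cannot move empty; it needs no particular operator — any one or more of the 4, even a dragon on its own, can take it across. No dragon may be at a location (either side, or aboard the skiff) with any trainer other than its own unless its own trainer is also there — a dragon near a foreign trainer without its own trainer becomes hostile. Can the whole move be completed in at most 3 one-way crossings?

Counting alone: each trip to the island takes at most 2 across and each return brings at least 1 back, so after t trips out (and t−1 returns) at most 2t − (t−1) of the 4 are across; that first reaches 4 at t = 3, so at least 5 crossings are needed.
Since 3 < 5, 3 crossings cannot be enough. (The shortest complete plan in fact takes 5:)
1. dragon Red and trainer Red cross → the island.
2. trainer Red crosses ← the mainland.
3. trainer Blue and trainer Red cross → the island.
4. trainer Blue crosses ← the mainland.
5. dragon Blue and trainer Blue cross → the island.

No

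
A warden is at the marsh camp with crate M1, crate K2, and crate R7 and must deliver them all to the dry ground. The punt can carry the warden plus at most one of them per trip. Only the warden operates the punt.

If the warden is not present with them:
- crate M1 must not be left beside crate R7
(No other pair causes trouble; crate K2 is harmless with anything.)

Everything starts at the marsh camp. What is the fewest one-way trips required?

5

Counting alone: the warden can take at most 1 across per trip to the dry ground, so moving all 3 needs at least 3 loaded trips out, with a return between consecutive ones — at least 5 crossings.
The plan below uses exactly 5 crossings, so it is optimal:
1. Warden goes to the dry ground with crate M1.  [the marsh camp: crate K2, crate R7 | the dry ground: crate M1]
2. Warden goes back to the marsh camp alone.  [the marsh camp: crate K2, crate R7 | the dry ground: crate M1]
3. Warden goes to the dry ground with crate K2.  [the marsh camp: crate R7 | the dry ground: crate K2, crate M1]
4. Warden goes back to the marsh camp alone.  [the marsh camp: crate R7 | the dry ground: crate K2, crate M1]
5. Warden goes to the dry ground with crate R7.  [the marsh camp: — | the dry ground: crate K2, crate M1, crate R7]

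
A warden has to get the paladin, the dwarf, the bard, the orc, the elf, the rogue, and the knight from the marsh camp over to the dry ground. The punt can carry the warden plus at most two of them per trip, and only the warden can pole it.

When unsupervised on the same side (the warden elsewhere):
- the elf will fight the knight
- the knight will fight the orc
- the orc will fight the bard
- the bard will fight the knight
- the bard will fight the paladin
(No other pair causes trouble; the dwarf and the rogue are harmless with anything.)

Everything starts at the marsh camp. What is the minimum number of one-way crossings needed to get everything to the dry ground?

11

Counting alone: the warden can take at most 2 across per trip to the dry ground, so moving all 7 needs at least 4 loaded trips out, with a return between consecutive ones — at least 7 crossings.
The safety rule pushes this higher. Following every safe sequence of crossings, the most of the 7 that can be at the dry ground as the punt arrives there on crossings 7, 9 is 5, 6 respectively — never all 7.
So no plan with fewer than 11 crossings exists, and this one achieves 11:
1. Warden goes to the dry ground with the bard and the knight.  [the marsh camp: the dwarf, the elf, the orc, the paladin, the rogue | the dry ground: the bard, the knight]
2. Warden goes back to the marsh camp with the bard.  [the marsh camp: the bard, the dwarf, the elf, the orc, the paladin, the rogue | the dry ground: the knight]
3. Warden goes to the dry ground with the bard and the paladin.  [the marsh camp: the dwarf, the elf, the orc, the rogue | the dry ground: the bard, the knight, the paladin]
4. Warden goes back to the marsh camp with the bard.  [the marsh camp: the bard, the dwarf, the elf, the orc, the rogue | the dry ground: the knight, the paladin]
5. Warden goes to the dry ground with the bard and the dwarf.  [the marsh camp: the elf, the orc, the rogue | the dry ground: the bard, the dwarf, the knight, the paladin]
6. Warden goes back to the marsh camp with the bard.  [the marsh camp: the bard, the elf, the orc, the rogue | the dry ground: the dwarf, the knight, the paladin]
7. Warden goes to the dry ground with the bard and the rogue.  [the marsh camp: the elf, the orc | the dry ground: the bard, the dwarf, the knight, the paladin, the rogue]
8. Warden goes back to the marsh camp with the bard.  [the marsh camp: the bard, the elf, the orc | the dry ground: the dwarf, the knight, the paladin, the rogue]
9. Warden goes to the dry ground with the elf and the orc.  [the marsh camp: the bard | the dry ground: the dwarf, the elf, the knight, the orc, the paladin, the rogue]
10. Warden goes back to the marsh camp with the knight.  [the marsh camp: the bard, the knight | the dry ground: the dwarf, the elf, the orc, the paladin, the rogue]
11. Warden goes to the dry ground with the bard and the knight.  [the marsh camp: — | the dry ground: the bard, the dwarf, the elf, the knight, the orc, the paladin, the rogue]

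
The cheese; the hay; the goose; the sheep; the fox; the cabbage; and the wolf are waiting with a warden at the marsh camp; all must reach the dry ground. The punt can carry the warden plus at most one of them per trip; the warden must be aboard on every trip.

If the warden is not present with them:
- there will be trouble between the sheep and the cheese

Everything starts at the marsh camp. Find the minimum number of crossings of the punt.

13

Counting alone: the warden can take at most 1 across per trip to the dry ground, so moving all 7 needs at least 7 loaded trips out, with a return between consecutive ones — at least 13 crossings.
The plan below uses exactly 13 crossings, so it is optimal:
1. Warden goes to the dry ground with the cheese.  [the marsh camp: the cabbage, the fox, the goose, the hay, the sheep, the wolf | the dry ground: the cheese]
2. Warden goes back to the marsh camp alone.  [the marsh camp: the cabbage, the fox, the goose, the hay, the sheep, the wolf | the dry ground: the cheese]
3. Warden goes to the dry ground with the hay.  [the marsh camp: the cabbage, the fox, the goose, the sheep, the wolf | the dry ground: the cheese, the hay]
4. Warden goes back to the marsh camp alone.  [the marsh camp: the cabbage, the fox, the goose, the sheep, the wolf | the dry ground: the cheese, the hay]
5. Warden goes to the dry ground with the goose.  [the marsh camp: the cabbage, the fox, the sheep, the wolf | the dry ground: the cheese, the goose, the hay]
6. Warden goes back to the marsh camp alone.  [the marsh camp: the cabbage, the fox, the sheep, the wolf | the dry ground: the cheese, the goose, the hay]
7. Warden goes to the dry ground with the fox.  [the marsh camp: the cabbage, the sheep, the wolf | the dry ground: the cheese, the fox, the goose, the hay]
8. Warden goes back to the marsh camp alone.  [the marsh camp: the cabbage, the sheep, the wolf | the dry ground: the cheese, the fox, the goose, the hay]
9. Warden goes to the dry ground with the cabbage.  [the marsh camp: the sheep, the wolf | the dry ground: the cabbage, the cheese, the fox, the goose, the hay]
10. Warden goes back to the marsh camp alone.  [the marsh camp: the sheep, the wolf | the dry ground: the cabbage, the cheese, the fox, the goose, the hay]
11. Warden goes to the dry ground with the wolf.  [the marsh camp: the sheep | the dry ground: the cabbage, the cheese, the fox, the goose, the hay, the wolf]
12. Warden goes back to the marsh camp alone.  [the marsh camp: the sheep | the dry ground: the cabbage, the cheese, the fox, the goose, the hay, the wolf]
13. Warden goes to the dry ground with the sheep.  [the marsh camp: — | the dry ground: the cabbage, the cheese, the fox, the goose, the hay, the sheep, the wolf]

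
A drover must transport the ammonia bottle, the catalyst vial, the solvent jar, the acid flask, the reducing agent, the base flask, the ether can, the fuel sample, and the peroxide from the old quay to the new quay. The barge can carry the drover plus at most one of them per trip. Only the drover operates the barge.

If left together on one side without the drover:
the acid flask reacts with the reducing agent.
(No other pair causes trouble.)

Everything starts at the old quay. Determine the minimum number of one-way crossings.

17

Counting alone: the drover can take at most 1 across per trip to the new quay, so moving all 9 needs at least 9 loaded trips out, with a return between consecutive ones — at least 17 crossings.
The plan below uses exactly 17 crossings, so it is optimal:
1. Drover goes to the new quay with the acid flask.
2. Drover goes back to the old quay alone.
3. Drover goes to the new quay with the ammonia bottle.
4. Drover goes back to the old quay alone.
5. Drover goes to the new quay with the catalyst vial.
6. Drover goes back to the old quay alone.
7. Drover goes to the new quay with the solvent jar.
8. Drover goes back to the old quay alone.
9. Drover goes to the new quay with the base flask.
10. Drover goes back to the old quay alone.
11. Drover goes to the new quay with the ether can.
12. Drover goes back to the old quay alone.
13. Drover goes to the new quay with the fuel sample.
14. Drover goes back to the old quay alone.
15. Drover goes to the new quay with the peroxide.
16. Drover goes back to the old quay alone.
17. Drover goes to the new quay with the reducing agent.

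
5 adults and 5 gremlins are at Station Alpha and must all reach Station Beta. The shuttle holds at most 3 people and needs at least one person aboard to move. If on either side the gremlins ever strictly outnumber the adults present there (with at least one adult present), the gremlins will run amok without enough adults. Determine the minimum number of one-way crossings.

Counting alone: each trip to Station Beta takes at most 3 across and each return brings at least 1 back, so after t trips out (and t−1 returns) at most 3t − (t−1) of the 10 are across; that first reaches 10 at t = 5, so at least 9 crossings are needed.
The safety rule pushes this higher. Following every safe sequence of crossings, the most of the 10 that can be at Station Beta as the shuttle arrives there on crossing 9 is 9 — never all 10.
So no plan with fewer than 11 crossings exists, and this one achieves 11:
1. 2 gremlins → Station Beta.  (Station Alpha: 5A 3G; Station Beta: 0A 2G)
2. 1 gremlin ← Station Alpha.  (Station Alpha: 5A 4G; Station Beta: 0A 1G)
3. 3 gremlins → Station Beta.  (Station Alpha: 5A 1G; Station Beta: 0A 4G)
4. 1 gremlin ← Station Alpha.  (Station Alpha: 5A 2G; Station Beta: 0A 3G)
5. 3 adults → Station Beta.  (Station Alpha: 2A 2G; Station Beta: 3A 3G)
6. 1 adult and 1 gremlin ← Station Alpha.  (Station Alpha: 3A 3G; Station Beta: 2A 2G)
7. 3 adults → Station Beta.  (Station Alpha: 0A 3G; Station Beta: 5A 2G)
8. 1 gremlin ← Station Alpha.  (Station Alpha: 0A 4G; Station Beta: 5A 1G)
9. 2 gremlins → Station Beta.  (Station Alpha: 0A 2G; Station Beta: 5A 3G)
10. 1 gremlin ← Station Alpha.  (Station Alpha: 0A 3G; Station Beta: 5A 2G)
11. 3 gremlins → Station Beta.  (Station Alpha: 0A 0G; Station Beta: 5A 5G)

11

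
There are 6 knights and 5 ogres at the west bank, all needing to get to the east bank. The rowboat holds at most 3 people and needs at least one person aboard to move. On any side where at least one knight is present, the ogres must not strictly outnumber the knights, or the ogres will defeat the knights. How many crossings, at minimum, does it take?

Counting alone: each trip to the east bank takes at most 3 across and each return brings at least 1 back, so after t trips out (and t−1 returns) at most 3t − (t−1) of the 11 are across; that first reaches 11 at t = 5, so at least 9 crossings are needed.
The plan below uses exactly 9 crossings, so it is optimal:
1. 3 ogres → the east bank.  (the west bank: 6K 2O; the east bank: 0K 3O)
2. 1 ogre ← the west bank.  (the west bank: 6K 3O; the east bank: 0K 2O)
3. 3 knights → the east bank.  (the west bank: 3K 3O; the east bank: 3K 2O)
4. 1 knight ← the west bank.  (the west bank: 4K 3O; the east bank: 2K 2O)
5. 2 knights and 1 ogre → the east bank.  (the west bank: 2K 2O; the east bank: 4K 3O)
6. 1 knight ← the west bank.  (the west bank: 3K 2O; the east bank: 3K 3O)
7. 2 knights and 1 ogre → the east bank.  (the west bank: 1K 1O; the east bank: 5K 4O)
8. 1 knight ← the west bank.  (the west bank: 2K 1O; the east bank: 4K 4O)
9. 2 knights and 1 ogre → the east bank.  (the west bank: 0K 0O; the east bank: 6K 5O)

9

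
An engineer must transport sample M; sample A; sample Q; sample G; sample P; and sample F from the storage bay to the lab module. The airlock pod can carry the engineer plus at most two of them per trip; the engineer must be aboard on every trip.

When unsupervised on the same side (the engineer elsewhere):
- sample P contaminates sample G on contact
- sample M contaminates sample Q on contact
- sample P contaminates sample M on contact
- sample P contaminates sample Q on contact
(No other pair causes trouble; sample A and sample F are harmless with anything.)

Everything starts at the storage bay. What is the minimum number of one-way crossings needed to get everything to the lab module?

9

Counting alone: the engineer can take at most 2 across per trip to the lab module, so moving all 6 needs at least 3 loaded trips out, with a return between consecutive ones — at least 5 crossings.
The safety rule pushes this higher. Following every safe sequence of crossings, the most of the 6 that can be at the lab module as the airlock pod arrives there on crossings 5, 7 is 4, 5 respectively — never all 6.
So no plan with fewer than 9 crossings exists, and this one achieves 9:
1. Engineer goes to the lab module with sample M and sample P.  [the storage bay: sample A, sample F, sample G, sample Q | the lab module: sample M, sample P]
2. Engineer goes back to the storage bay with sample M.  [the storage bay: sample A, sample F, sample G, sample M, sample Q | the lab module: sample P]
3. Engineer goes to the lab module with sample A and sample M.  [the storage bay: sample F, sample G, sample Q | the lab module: sample A, sample M, sample P]
4. Engineer goes back to the storage bay with sample M.  [the storage bay: sample F, sample G, sample M, sample Q | the lab module: sample A, sample P]
5. Engineer goes to the lab module with sample G and sample M.  [the storage bay: sample F, sample Q | the lab module: sample A, sample G, sample M, sample P]
6. Engineer goes back to the storage bay with sample P.  [the storage bay: sample F, sample P, sample Q | the lab module: sample A, sample G, sample M]
7. Engineer goes to the lab module with sample F and sample Q.  [the storage bay: sample P | the lab module: sample A, sample F, sample G, sample M, sample Q]
8. Engineer goes back to the storage bay with sample M.  [the storage bay: sample M, sample P | the lab module: sample A, sample F, sample G, sample Q]
9. Engineer goes to the lab module with sample M and sample P.  [the storage bay: — | the lab module: sample A, sample F, sample G, sample M, sample P, sample Q]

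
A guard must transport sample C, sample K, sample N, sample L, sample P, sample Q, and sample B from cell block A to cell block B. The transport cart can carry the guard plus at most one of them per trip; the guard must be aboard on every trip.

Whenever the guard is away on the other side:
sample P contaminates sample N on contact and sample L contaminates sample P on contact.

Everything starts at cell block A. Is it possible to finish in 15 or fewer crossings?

Yes

Yes — this plan uses 15 crossings (≤ 15):
1. Guard goes to cell block B with sample P.
2. Guard goes back to cell block A alone.
3. Guard goes to cell block B with sample C.
4. Guard goes back to cell block A alone.
5. Guard goes to cell block B with sample K.
6. Guard goes back to cell block A alone.
7. Guard goes to cell block B with sample N.
8. Guard goes back to cell block A with sample P.
9. Guard goes to cell block B with sample L.
10. Guard goes back to cell block A alone.
11. Guard goes to cell block B with sample Q.
12. Guard goes back to cell block A alone.
13. Guard goes to cell block B with sample B.
14. Guard goes back to cell block A alone.
15. Guard goes to cell block B with sample P.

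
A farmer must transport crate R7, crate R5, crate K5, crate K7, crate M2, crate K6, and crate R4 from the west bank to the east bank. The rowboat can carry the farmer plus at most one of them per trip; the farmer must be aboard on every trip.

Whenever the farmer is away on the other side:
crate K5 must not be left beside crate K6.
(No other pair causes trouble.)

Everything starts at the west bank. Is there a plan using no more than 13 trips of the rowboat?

Yes

Yes — this plan uses 13 crossings (≤ 13):
1. Farmer goes to the east bank with crate K5.  [the west bank: crate K6, crate K7, crate M2, crate R4, crate R5, crate R7 | the east bank: crate K5]
2. Farmer goes back to the west bank alone.  [the west bank: crate K6, crate K7, crate M2, crate R4, crate R5, crate R7 | the east bank: crate K5]
3. Farmer goes to the east bank with crate R7.  [the west bank: crate K6, crate K7, crate M2, crate R4, crate R5 | the east bank: crate K5, crate R7]
4. Farmer goes back to the west bank alone.  [the west bank: crate K6, crate K7, crate M2, crate R4, crate R5 | the east bank: crate K5, crate R7]
5. Farmer goes to the east bank with crate R5.  [the west bank: crate K6, crate K7, crate M2, crate R4 | the east bank: crate K5, crate R5, crate R7]
6. Farmer goes back to the west bank alone.  [the west bank: crate K6, crate K7, crate M2, crate R4 | the east bank: crate K5, crate R5, crate R7]
7. Farmer goes to the east bank with crate K7.  [the west bank: crate K6, crate M2, crate R4 | the east bank: crate K5, crate K7, crate R5, crate R7]
8. Farmer goes back to the west bank alone.  [the west bank: crate K6, crate M2, crate R4 | the east bank: crate K5, crate K7, crate R5, crate R7]
9. Farmer goes to the east bank with crate M2.  [the west bank: crate K6, crate R4 | the east bank: crate K5, crate K7, crate M2, crate R5, crate R7]
10. Farmer goes back to the west bank alone.  [the west bank: crate K6, crate R4 | the east bank: crate K5, crate K7, crate M2, crate R5, crate R7]
11. Farmer goes to the east bank with crate R4.  [the west bank: crate K6 | the east bank: crate K5, crate K7, crate M2, crate R4, crate R5, crate R7]
12. Farmer goes back to the west bank alone.  [the west bank: crate K6 | the east bank: crate K5, crate K7, crate M2, crate R4, crate R5, crate R7]
13. Farmer goes to the east bank with crate K6.  [the west bank: — | the east bank: crate K5, crate K6, crate K7, crate M2, crate R4, crate R5, crate R7]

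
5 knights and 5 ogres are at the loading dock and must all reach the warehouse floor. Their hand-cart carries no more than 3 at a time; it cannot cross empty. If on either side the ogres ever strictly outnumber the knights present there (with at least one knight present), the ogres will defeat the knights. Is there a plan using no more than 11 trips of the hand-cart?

Yes

Yes — this plan uses 11 crossings (≤ 11):
1. 2 ogres → the warehouse floor.  (the loading dock: 5K 3O; the warehouse floor: 0K 2O)
2. 1 ogre ← the loading dock.  (the loading dock: 5K 4O; the warehouse floor: 0K 1O)
3. 3 ogres → the warehouse floor.  (the loading dock: 5K 1O; the warehouse floor: 0K 4O)
4. 1 ogre ← the loading dock.  (the loading dock: 5K 2O; the warehouse floor: 0K 3O)
5. 3 knights → the warehouse floor.  (the loading dock: 2K 2O; the warehouse floor: 3K 3O)
6. 1 knight and 1 ogre ← the loading dock.  (the loading dock: 3K 3O; the warehouse floor: 2K 2O)
7. 3 knights → the warehouse floor.  (the loading dock: 0K 3O; the warehouse floor: 5K 2O)
8. 1 ogre ← the loading dock.  (the loading dock: 0K 4O; the warehouse floor: 5K 1O)
9. 2 ogres → the warehouse floor.  (the loading dock: 0K 2O; the warehouse floor: 5K 3O)
10. 1 ogre ← the loading dock.  (the loading dock: 0K 3O; the warehouse floor: 5K 2O)
11. 3 ogres → the warehouse floor.  (the loading dock: 0K 0O; the warehouse floor: 5K 5O)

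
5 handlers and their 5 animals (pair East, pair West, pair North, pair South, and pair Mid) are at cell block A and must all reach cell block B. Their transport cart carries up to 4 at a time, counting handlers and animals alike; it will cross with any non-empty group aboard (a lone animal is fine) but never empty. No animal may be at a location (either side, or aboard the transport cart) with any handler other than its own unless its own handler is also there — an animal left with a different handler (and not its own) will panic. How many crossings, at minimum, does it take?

7

Counting alone: each trip to cell block B takes at most 4 across and each return brings at least 1 back, so after t trips out (and t−1 returns) at most 4t − (t−1) of the 10 are across; that first reaches 10 at t = 3, so at least 5 crossings are needed.
The safety rule pushes this higher. Following every safe sequence of crossings, the most of the 10 that can be at cell block B as the transport cart arrives there on crossing 5 is 9 — never all 10.
So no plan with fewer than 7 crossings exists, and this one achieves 7:
1. animal East and handler East cross → cell block B.
2. handler East crosses ← cell block A.
3. animal Mid, animal North, animal South, and animal West cross → cell block B.
4. animal East crosses ← cell block A.
5. handler Mid, handler North, handler South, and handler West cross → cell block B.
6. animal West and handler West cross ← cell block A.
7. animal East, animal West, handler East, and handler West cross → cell block B.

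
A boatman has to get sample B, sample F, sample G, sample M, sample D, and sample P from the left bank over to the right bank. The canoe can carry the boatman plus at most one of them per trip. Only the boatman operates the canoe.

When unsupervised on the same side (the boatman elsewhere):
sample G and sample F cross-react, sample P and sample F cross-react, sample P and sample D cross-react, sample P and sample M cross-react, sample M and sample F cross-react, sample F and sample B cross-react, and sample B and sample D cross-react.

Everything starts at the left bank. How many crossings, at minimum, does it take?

Whatever the first load, the items left behind include a forbidden pair without the boatman. No opening move is safe, so no plan exists.

impossible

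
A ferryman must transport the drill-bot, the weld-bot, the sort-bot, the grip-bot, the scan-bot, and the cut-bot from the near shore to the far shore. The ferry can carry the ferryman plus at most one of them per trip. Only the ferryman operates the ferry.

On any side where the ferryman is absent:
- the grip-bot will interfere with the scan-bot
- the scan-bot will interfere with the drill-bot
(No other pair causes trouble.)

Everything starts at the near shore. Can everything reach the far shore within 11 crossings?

No

Counting alone: the ferryman can take at most 1 across per trip to the far shore, so moving all 6 needs at least 6 loaded trips out, with a return between consecutive ones — at least 11 crossings.
The safety rule pushes this higher. Following every safe sequence of crossings, the most of the 6 that can be at the far shore as the ferry arrives there on crossing 11 is 5 — never all 6.
So the move cannot be finished within 11 crossings. (The shortest complete plan takes 13:)
1. Ferryman goes to the far shore with the scan-bot.
2. Ferryman goes back to the near shore alone.
3. Ferryman goes to the far shore with the drill-bot.
4. Ferryman goes back to the near shore with the scan-bot.
5. Ferryman goes to the far shore with the grip-bot.
6. Ferryman goes back to the near shore alone.
7. Ferryman goes to the far shore with the weld-bot.
8. Ferryman goes back to the near shore alone.
9. Ferryman goes to the far shore with the sort-bot.
10. Ferryman goes back to the near shore alone.
11. Ferryman goes to the far shore with the cut-bot.
12. Ferryman goes back to the near shore alone.
13. Ferryman goes to the far shore with the scan-bot.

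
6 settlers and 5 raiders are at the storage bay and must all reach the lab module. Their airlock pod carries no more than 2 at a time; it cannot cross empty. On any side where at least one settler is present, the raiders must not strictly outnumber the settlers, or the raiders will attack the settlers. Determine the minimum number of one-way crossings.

19

Counting alone: each trip to the lab module takes at most 2 across and each return brings at least 1 back, so after t trips out (and t−1 returns) at most 2t − (t−1) of the 11 are across; that first reaches 11 at t = 10, so at least 19 crossings are needed.
The plan below uses exactly 19 crossings, so it is optimal:
1. 2 raiders → the lab module.  (the storage bay: 6S 3R; the lab module: 0S 2R)
2. 1 raider ← the storage bay.  (the storage bay: 6S 4R; the lab module: 0S 1R)
3. 2 raiders → the lab module.  (the storage bay: 6S 2R; the lab module: 0S 3R)
4. 1 raider ← the storage bay.  (the storage bay: 6S 3R; the lab module: 0S 2R)
5. 2 settlers → the lab module.  (the storage bay: 4S 3R; the lab module: 2S 2R)
6. 1 raider ← the storage bay.  (the storage bay: 4S 4R; the lab module: 2S 1R)
7. 1 settler and 1 raider → the lab module.  (the storage bay: 3S 3R; the lab module: 3S 2R)
8. 1 settler ← the storage bay.  (the storage bay: 4S 3R; the lab module: 2S 2R)
9. 1 settler and 1 raider → the lab module.  (the storage bay: 3S 2R; the lab module: 3S 3R)
10. 1 raider ← the storage bay.  (the storage bay: 3S 3R; the lab module: 3S 2R)
11. 1 settler and 1 raider → the lab module.  (the storage bay: 2S 2R; the lab module: 4S 3R)
12. 1 settler ← the storage bay.  (the storage bay: 3S 2R; the lab module: 3S 3R)
13. 1 settler and 1 raider → the lab module.  (the storage bay: 2S 1R; the lab module: 4S 4R)
14. 1 raider ← the storage bay.  (the storage bay: 2S 2R; the lab module: 4S 3R)
15. 1 settler and 1 raider → the lab module.  (the storage bay: 1S 1R; the lab module: 5S 4R)
16. 1 settler ← the storage bay.  (the storage bay: 2S 1R; the lab module: 4S 4R)
17. 1 settler and 1 raider → the lab module.  (the storage bay: 1S 0R; the lab module: 5S 5R)
18. 1 raider ← the storage bay.  (the storage bay: 1S 1R; the lab module: 5S 4R)
19. 1 settler and 1 raider → the lab module.  (the storage bay: 0S 0R; the lab module: 6S 5R)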